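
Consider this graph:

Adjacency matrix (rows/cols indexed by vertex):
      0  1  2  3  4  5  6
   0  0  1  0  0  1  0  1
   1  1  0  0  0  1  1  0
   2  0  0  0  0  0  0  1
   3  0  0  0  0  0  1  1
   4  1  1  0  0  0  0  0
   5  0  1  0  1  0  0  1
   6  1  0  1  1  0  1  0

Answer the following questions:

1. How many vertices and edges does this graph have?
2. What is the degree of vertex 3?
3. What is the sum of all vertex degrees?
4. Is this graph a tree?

Count: 7 vertices, 9 edges.
Vertex 3 has neighbors [5, 6], degree = 2.
Handshaking lemma: 2 * 9 = 18.
A tree on 7 vertices has 6 edges. This graph has 9 edges (3 extra). Not a tree.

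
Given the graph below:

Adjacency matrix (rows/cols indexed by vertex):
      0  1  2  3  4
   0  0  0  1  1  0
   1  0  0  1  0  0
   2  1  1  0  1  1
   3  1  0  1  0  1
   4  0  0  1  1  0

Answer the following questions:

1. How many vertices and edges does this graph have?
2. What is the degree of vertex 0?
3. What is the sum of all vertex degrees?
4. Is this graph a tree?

Count: 5 vertices, 6 edges.
Vertex 0 has neighbors [2, 3], degree = 2.
Handshaking lemma: 2 * 6 = 12.
A tree on 5 vertices has 4 edges. This graph has 6 edges (2 extra). Not a tree.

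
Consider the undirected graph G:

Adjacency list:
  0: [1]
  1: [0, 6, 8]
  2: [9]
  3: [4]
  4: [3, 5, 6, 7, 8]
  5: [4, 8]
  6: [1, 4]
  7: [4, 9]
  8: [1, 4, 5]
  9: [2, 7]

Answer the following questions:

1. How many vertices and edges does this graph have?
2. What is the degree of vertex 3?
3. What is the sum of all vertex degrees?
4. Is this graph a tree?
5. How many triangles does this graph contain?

Count: 10 vertices, 11 edges.
Vertex 3 has neighbors [4], degree = 1.
Handshaking lemma: 2 * 11 = 22.
A tree on 10 vertices has 9 edges. This graph has 11 edges (2 extra). Not a tree.
Number of triangles = 1.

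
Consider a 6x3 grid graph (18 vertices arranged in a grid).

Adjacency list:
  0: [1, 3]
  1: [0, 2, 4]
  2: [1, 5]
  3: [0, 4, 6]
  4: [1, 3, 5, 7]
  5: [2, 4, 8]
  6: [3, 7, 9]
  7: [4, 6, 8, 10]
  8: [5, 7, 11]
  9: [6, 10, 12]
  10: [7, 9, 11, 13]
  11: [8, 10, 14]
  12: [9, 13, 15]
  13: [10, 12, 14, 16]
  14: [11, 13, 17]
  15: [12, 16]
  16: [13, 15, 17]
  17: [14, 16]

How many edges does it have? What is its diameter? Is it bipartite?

A 6x3 grid has 15 vertical edges and 12 horizontal edges.
Total edges = 15 + 12 = 27.
Diameter = (6-1) + (3-1) = 7 (corner to opposite corner).
Grid graphs are bipartite (checkerboard coloring).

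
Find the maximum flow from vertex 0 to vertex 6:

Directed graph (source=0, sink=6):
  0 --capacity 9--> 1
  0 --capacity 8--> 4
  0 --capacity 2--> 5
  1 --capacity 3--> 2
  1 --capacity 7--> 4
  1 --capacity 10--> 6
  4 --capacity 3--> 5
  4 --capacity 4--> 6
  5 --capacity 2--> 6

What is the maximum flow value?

Computing max flow:
  Flow on (0->1): 9/9
  Flow on (0->4): 6/8
  Flow on (1->6): 9/10
  Flow on (4->5): 2/3
  Flow on (4->6): 4/4
  Flow on (5->6): 2/2
Maximum flow = 15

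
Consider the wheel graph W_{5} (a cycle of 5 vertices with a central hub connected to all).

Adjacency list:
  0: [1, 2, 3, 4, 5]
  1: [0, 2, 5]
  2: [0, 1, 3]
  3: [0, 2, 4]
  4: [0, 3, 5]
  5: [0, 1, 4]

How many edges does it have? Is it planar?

Wheel graph W_{5}: 5 cycle edges + 5 spoke edges = 10 edges.
Total vertices: 6.
The graph is planar.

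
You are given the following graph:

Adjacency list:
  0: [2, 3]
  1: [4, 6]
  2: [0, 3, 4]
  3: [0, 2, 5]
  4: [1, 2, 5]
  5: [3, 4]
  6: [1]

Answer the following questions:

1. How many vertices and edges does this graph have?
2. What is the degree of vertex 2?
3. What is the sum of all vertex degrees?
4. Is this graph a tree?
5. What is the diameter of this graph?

Count: 7 vertices, 8 edges.
Vertex 2 has neighbors [0, 3, 4], degree = 3.
Handshaking lemma: 2 * 8 = 16.
A tree on 7 vertices has 6 edges. This graph has 8 edges (2 extra). Not a tree.
Diameter (longest shortest path) = 4.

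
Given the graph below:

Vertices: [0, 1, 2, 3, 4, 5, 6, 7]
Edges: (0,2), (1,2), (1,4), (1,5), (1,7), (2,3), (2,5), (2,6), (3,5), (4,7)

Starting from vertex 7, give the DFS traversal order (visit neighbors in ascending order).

DFS from vertex 7 (neighbors processed in ascending order):
Visit order: 7, 1, 2, 0, 3, 5, 6, 4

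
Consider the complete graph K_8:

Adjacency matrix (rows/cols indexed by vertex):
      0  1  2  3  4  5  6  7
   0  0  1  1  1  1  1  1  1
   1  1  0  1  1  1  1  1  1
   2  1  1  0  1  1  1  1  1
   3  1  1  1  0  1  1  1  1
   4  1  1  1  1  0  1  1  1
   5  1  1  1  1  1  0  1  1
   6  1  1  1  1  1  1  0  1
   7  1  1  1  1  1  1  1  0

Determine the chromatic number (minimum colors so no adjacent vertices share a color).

In K_8, every vertex is adjacent to every other vertex.
Each vertex needs a unique color.
Chromatic number = 8.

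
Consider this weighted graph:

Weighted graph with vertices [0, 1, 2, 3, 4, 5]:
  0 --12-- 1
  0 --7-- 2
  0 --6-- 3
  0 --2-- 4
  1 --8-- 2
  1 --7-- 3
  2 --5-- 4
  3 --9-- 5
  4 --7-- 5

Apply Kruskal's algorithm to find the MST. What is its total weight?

Applying Kruskal's algorithm (sort edges by weight, add if no cycle):
  Add (0,4) w=2
  Add (2,4) w=5
  Add (0,3) w=6
  Skip (0,2) w=7 (creates cycle)
  Add (1,3) w=7
  Add (4,5) w=7
  Skip (1,2) w=8 (creates cycle)
  Skip (3,5) w=9 (creates cycle)
  Skip (0,1) w=12 (creates cycle)
MST weight = 27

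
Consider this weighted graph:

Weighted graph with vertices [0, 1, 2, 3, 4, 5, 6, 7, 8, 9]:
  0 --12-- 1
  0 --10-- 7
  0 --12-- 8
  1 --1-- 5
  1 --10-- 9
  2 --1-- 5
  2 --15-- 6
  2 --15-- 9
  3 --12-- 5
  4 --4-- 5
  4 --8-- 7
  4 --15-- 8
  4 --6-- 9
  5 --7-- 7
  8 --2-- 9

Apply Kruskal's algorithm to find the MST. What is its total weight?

Applying Kruskal's algorithm (sort edges by weight, add if no cycle):
  Add (1,5) w=1
  Add (2,5) w=1
  Add (8,9) w=2
  Add (4,5) w=4
  Add (4,9) w=6
  Add (5,7) w=7
  Skip (4,7) w=8 (creates cycle)
  Add (0,7) w=10
  Skip (1,9) w=10 (creates cycle)
  Skip (0,8) w=12 (creates cycle)
  Skip (0,1) w=12 (creates cycle)
  Add (3,5) w=12
  Skip (2,9) w=15 (creates cycle)
  Add (2,6) w=15
  Skip (4,8) w=15 (creates cycle)
MST weight = 58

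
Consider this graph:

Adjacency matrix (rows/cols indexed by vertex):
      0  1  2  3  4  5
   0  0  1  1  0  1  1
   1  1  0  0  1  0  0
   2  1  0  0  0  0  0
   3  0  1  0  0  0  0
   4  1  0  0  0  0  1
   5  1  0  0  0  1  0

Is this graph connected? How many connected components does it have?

Checking connectivity: the graph has 1 connected component(s).
All vertices are reachable from each other. The graph IS connected.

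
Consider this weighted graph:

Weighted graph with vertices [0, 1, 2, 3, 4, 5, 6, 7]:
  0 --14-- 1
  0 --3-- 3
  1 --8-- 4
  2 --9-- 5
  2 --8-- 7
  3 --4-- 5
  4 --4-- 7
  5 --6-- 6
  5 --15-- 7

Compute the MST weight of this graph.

Applying Kruskal's algorithm (sort edges by weight, add if no cycle):
  Add (0,3) w=3
  Add (3,5) w=4
  Add (4,7) w=4
  Add (5,6) w=6
  Add (1,4) w=8
  Add (2,7) w=8
  Add (2,5) w=9
  Skip (0,1) w=14 (creates cycle)
  Skip (5,7) w=15 (creates cycle)
MST weight = 42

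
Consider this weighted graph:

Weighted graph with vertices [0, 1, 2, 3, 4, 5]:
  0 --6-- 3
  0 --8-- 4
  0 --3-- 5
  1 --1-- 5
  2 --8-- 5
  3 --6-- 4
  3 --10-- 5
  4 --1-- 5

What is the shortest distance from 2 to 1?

Using Dijkstra's algorithm from vertex 2:
Shortest path: 2 -> 5 -> 1
Total weight: 8 + 1 = 9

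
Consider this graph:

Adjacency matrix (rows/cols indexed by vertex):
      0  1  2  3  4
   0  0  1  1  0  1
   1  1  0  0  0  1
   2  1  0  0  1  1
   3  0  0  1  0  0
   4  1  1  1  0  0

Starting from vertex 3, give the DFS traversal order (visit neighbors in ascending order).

DFS from vertex 3 (neighbors processed in ascending order):
Visit order: 3, 2, 0, 1, 4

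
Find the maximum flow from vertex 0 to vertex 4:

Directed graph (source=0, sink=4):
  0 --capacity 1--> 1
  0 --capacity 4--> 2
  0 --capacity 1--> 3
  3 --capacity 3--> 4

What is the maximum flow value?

Computing max flow:
  Flow on (0->3): 1/1
  Flow on (3->4): 1/3
Maximum flow = 1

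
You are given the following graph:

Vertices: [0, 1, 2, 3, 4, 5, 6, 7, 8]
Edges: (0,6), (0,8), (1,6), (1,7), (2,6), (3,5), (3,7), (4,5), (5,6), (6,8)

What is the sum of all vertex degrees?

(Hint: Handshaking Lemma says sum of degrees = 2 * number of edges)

Count edges: 10 edges.
By Handshaking Lemma: sum of degrees = 2 * 10 = 20.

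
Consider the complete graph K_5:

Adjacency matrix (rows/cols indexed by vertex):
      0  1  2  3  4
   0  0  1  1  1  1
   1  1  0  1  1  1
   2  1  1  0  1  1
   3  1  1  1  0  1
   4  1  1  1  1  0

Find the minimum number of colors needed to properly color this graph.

In K_5, every vertex is adjacent to every other vertex.
Each vertex needs a unique color.
Chromatic number = 5.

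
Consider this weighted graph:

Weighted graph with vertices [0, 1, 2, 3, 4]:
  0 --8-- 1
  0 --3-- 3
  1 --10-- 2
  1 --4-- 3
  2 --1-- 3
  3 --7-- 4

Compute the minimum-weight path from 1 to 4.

Using Dijkstra's algorithm from vertex 1:
Shortest path: 1 -> 3 -> 4
Total weight: 4 + 7 = 11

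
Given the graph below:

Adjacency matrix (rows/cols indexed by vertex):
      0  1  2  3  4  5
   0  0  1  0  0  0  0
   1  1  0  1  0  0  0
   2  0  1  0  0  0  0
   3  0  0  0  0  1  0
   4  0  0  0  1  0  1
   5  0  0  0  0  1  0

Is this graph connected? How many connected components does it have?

Checking connectivity: the graph has 2 connected component(s).
Components: [[0, 1, 2], [3, 4, 5]]. The graph is NOT connected.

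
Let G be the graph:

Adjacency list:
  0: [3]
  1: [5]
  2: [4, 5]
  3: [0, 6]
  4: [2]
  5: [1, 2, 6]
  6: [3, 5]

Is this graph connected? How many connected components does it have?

Checking connectivity: the graph has 1 connected component(s).
All vertices are reachable from each other. The graph IS connected.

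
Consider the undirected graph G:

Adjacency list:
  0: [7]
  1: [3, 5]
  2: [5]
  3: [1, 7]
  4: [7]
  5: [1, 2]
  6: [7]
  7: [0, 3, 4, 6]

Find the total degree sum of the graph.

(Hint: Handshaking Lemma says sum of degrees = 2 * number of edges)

Count edges: 7 edges.
By Handshaking Lemma: sum of degrees = 2 * 7 = 14.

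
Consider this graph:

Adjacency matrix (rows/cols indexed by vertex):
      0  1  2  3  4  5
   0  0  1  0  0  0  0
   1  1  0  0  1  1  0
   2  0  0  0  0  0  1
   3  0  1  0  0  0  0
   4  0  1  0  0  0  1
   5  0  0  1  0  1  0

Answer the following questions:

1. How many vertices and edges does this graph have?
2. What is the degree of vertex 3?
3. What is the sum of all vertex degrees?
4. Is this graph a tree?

Count: 6 vertices, 5 edges.
Vertex 3 has neighbors [1], degree = 1.
Handshaking lemma: 2 * 5 = 10.
A graph is a tree iff it is connected and has exactly n-1 edges. This graph is connected (all 6 vertices in one component) and has 6-1 = 5 edges. It is a tree.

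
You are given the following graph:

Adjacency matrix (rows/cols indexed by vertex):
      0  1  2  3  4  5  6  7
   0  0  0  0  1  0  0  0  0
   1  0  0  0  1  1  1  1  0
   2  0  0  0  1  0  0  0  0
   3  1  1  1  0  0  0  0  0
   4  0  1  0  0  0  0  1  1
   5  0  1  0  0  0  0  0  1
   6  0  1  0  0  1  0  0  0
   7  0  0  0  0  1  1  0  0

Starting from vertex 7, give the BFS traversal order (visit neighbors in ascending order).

BFS from vertex 7 (neighbors processed in ascending order):
Visit order: 7, 4, 5, 1, 6, 3, 0, 2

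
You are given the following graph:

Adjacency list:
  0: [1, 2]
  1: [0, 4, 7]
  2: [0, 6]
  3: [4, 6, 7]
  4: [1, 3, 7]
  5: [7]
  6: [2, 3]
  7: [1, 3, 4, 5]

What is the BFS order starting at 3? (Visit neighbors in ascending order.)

BFS from vertex 3 (neighbors processed in ascending order):
Visit order: 3, 4, 6, 7, 1, 2, 5, 0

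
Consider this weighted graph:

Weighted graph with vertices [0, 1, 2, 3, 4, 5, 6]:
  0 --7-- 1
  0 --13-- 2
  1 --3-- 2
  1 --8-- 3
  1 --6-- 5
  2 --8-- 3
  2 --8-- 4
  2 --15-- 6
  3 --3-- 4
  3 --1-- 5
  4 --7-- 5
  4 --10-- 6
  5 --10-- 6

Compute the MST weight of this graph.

Applying Kruskal's algorithm (sort edges by weight, add if no cycle):
  Add (3,5) w=1
  Add (1,2) w=3
  Add (3,4) w=3
  Add (1,5) w=6
  Add (0,1) w=7
  Skip (4,5) w=7 (creates cycle)
  Skip (1,3) w=8 (creates cycle)
  Skip (2,3) w=8 (creates cycle)
  Skip (2,4) w=8 (creates cycle)
  Add (4,6) w=10
  Skip (5,6) w=10 (creates cycle)
  Skip (0,2) w=13 (creates cycle)
  Skip (2,6) w=15 (creates cycle)
MST weight = 30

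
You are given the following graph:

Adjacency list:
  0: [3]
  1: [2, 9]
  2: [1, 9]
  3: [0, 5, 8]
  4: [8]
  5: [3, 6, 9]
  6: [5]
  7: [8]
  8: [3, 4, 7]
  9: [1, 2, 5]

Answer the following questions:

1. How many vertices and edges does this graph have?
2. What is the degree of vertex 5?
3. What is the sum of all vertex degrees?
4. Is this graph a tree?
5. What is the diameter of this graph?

Count: 10 vertices, 10 edges.
Vertex 5 has neighbors [3, 6, 9], degree = 3.
Handshaking lemma: 2 * 10 = 20.
A tree on 10 vertices has 9 edges. This graph has 10 edges (1 extra). Not a tree.
Diameter (longest shortest path) = 5.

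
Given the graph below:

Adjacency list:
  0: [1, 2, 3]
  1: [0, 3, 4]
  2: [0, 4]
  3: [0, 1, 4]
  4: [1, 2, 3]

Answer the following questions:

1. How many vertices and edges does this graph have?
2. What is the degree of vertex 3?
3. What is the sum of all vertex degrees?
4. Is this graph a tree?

Count: 5 vertices, 7 edges.
Vertex 3 has neighbors [0, 1, 4], degree = 3.
Handshaking lemma: 2 * 7 = 14.
A tree on 5 vertices has 4 edges. This graph has 7 edges (3 extra). Not a tree.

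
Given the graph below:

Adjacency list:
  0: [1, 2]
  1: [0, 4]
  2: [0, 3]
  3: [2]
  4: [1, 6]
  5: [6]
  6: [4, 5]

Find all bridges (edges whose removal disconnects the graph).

A bridge is an edge whose removal increases the number of connected components.
Bridges found: (0,1), (0,2), (1,4), (2,3), (4,6), (5,6)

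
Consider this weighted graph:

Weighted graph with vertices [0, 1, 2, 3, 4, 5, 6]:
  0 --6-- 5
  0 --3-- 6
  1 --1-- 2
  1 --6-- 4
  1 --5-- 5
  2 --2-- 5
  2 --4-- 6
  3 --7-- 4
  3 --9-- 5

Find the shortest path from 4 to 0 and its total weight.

Using Dijkstra's algorithm from vertex 4:
Shortest path: 4 -> 1 -> 2 -> 6 -> 0
Total weight: 6 + 1 + 4 + 3 = 14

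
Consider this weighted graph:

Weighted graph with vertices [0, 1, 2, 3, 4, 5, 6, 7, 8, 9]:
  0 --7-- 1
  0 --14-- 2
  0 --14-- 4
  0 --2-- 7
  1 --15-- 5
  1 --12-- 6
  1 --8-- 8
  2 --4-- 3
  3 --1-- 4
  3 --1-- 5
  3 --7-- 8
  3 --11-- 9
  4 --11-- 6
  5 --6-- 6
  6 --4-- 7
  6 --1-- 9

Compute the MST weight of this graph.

Applying Kruskal's algorithm (sort edges by weight, add if no cycle):
  Add (3,5) w=1
  Add (3,4) w=1
  Add (6,9) w=1
  Add (0,7) w=2
  Add (2,3) w=4
  Add (6,7) w=4
  Add (5,6) w=6
  Add (0,1) w=7
  Add (3,8) w=7
  Skip (1,8) w=8 (creates cycle)
  Skip (3,9) w=11 (creates cycle)
  Skip (4,6) w=11 (creates cycle)
  Skip (1,6) w=12 (creates cycle)
  Skip (0,2) w=14 (creates cycle)
  Skip (0,4) w=14 (creates cycle)
  Skip (1,5) w=15 (creates cycle)
MST weight = 33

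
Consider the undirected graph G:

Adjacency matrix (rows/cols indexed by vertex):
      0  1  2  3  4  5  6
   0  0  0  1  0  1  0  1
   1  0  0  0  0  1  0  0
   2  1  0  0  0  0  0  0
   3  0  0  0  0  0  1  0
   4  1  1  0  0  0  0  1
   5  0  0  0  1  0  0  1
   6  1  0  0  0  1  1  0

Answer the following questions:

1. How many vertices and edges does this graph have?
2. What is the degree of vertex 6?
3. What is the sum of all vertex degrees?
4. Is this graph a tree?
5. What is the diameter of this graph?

Count: 7 vertices, 7 edges.
Vertex 6 has neighbors [0, 4, 5], degree = 3.
Handshaking lemma: 2 * 7 = 14.
A tree on 7 vertices has 6 edges. This graph has 7 edges (1 extra). Not a tree.
Diameter (longest shortest path) = 4.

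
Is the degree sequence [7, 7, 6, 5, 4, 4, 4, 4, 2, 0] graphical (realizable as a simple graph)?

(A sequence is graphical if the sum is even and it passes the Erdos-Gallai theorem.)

Sum of degrees = 43. Sum is odd, so the sequence is NOT graphical.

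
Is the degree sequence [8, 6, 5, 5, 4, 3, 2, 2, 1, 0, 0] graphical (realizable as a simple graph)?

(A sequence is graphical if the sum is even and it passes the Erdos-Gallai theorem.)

Sum of degrees = 36. Sum is even and passes Erdos-Gallai. The sequence IS graphical.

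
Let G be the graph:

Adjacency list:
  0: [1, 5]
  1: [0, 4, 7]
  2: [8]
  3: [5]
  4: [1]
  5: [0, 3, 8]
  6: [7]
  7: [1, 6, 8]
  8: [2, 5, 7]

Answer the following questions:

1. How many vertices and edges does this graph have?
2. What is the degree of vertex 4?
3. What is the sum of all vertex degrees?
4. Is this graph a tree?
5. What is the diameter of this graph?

Count: 9 vertices, 9 edges.
Vertex 4 has neighbors [1], degree = 1.
Handshaking lemma: 2 * 9 = 18.
A tree on 9 vertices has 8 edges. This graph has 9 edges (1 extra). Not a tree.
Diameter (longest shortest path) = 4.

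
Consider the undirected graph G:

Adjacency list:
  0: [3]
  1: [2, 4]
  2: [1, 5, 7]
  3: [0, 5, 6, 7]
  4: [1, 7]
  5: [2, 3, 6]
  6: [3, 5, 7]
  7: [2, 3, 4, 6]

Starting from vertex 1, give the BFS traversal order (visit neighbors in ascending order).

BFS from vertex 1 (neighbors processed in ascending order):
Visit order: 1, 2, 4, 5, 7, 3, 6, 0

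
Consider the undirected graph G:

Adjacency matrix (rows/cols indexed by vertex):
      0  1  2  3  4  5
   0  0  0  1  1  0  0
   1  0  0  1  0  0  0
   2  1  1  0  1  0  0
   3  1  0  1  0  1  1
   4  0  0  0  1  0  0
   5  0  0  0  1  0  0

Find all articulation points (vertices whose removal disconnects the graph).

An articulation point is a vertex whose removal disconnects the graph.
Articulation points: [2, 3]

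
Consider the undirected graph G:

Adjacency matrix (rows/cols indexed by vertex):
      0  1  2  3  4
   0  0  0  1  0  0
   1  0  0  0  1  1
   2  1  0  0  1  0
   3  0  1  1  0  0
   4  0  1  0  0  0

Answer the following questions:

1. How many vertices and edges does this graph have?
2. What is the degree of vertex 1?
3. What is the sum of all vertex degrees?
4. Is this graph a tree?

Count: 5 vertices, 4 edges.
Vertex 1 has neighbors [3, 4], degree = 2.
Handshaking lemma: 2 * 4 = 8.
A graph is a tree iff it is connected and has exactly n-1 edges. This graph is connected (all 5 vertices in one component) and has 5-1 = 4 edges. It is a tree.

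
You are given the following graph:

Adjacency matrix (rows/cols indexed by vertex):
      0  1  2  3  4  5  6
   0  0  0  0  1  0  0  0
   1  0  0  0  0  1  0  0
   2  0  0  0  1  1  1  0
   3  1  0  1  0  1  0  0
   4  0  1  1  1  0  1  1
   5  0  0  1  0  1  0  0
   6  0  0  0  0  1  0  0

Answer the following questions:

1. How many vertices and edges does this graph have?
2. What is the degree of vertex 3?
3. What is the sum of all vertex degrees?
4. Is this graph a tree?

Count: 7 vertices, 8 edges.
Vertex 3 has neighbors [0, 2, 4], degree = 3.
Handshaking lemma: 2 * 8 = 16.
A tree on 7 vertices has 6 edges. This graph has 8 edges (2 extra). Not a tree.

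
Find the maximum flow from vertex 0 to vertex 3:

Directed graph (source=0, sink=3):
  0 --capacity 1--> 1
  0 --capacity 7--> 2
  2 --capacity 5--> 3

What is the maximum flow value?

Computing max flow:
  Flow on (0->2): 5/7
  Flow on (2->3): 5/5
Maximum flow = 5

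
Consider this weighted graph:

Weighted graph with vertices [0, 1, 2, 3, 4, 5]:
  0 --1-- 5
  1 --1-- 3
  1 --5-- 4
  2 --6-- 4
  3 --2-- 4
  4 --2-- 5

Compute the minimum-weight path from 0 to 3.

Using Dijkstra's algorithm from vertex 0:
Shortest path: 0 -> 5 -> 4 -> 3
Total weight: 1 + 2 + 2 = 5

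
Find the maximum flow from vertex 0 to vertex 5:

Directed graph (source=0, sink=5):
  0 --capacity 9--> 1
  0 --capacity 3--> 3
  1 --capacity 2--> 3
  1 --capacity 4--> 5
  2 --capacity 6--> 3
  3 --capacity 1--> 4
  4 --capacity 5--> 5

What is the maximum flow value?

Computing max flow:
  Flow on (0->1): 4/9
  Flow on (0->3): 1/3
  Flow on (1->5): 4/4
  Flow on (3->4): 1/1
  Flow on (4->5): 1/5
Maximum flow = 5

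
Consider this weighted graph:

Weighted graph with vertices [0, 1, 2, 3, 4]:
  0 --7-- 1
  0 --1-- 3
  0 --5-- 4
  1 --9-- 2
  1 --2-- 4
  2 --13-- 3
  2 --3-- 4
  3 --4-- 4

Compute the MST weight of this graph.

Applying Kruskal's algorithm (sort edges by weight, add if no cycle):
  Add (0,3) w=1
  Add (1,4) w=2
  Add (2,4) w=3
  Add (3,4) w=4
  Skip (0,4) w=5 (creates cycle)
  Skip (0,1) w=7 (creates cycle)
  Skip (1,2) w=9 (creates cycle)
  Skip (2,3) w=13 (creates cycle)
MST weight = 10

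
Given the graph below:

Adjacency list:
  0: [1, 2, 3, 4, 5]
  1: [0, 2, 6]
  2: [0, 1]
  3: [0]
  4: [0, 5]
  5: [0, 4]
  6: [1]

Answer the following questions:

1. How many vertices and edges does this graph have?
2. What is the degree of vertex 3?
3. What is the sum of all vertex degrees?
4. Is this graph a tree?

Count: 7 vertices, 8 edges.
Vertex 3 has neighbors [0], degree = 1.
Handshaking lemma: 2 * 8 = 16.
A tree on 7 vertices has 6 edges. This graph has 8 edges (2 extra). Not a tree.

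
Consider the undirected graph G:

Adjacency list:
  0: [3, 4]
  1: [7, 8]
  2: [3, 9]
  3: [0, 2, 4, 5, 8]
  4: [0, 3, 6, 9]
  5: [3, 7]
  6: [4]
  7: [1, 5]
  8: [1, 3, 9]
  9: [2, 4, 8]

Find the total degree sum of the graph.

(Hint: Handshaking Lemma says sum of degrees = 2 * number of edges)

Count edges: 13 edges.
By Handshaking Lemma: sum of degrees = 2 * 13 = 26.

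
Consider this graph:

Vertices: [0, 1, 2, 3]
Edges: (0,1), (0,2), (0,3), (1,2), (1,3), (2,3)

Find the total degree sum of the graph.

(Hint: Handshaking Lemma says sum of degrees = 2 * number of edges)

Count edges: 6 edges.
By Handshaking Lemma: sum of degrees = 2 * 6 = 12.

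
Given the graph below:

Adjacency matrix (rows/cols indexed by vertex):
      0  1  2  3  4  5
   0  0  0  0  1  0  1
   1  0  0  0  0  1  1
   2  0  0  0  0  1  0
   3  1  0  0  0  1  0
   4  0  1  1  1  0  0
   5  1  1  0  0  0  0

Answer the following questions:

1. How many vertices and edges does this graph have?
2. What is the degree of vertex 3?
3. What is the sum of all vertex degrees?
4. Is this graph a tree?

Count: 6 vertices, 6 edges.
Vertex 3 has neighbors [0, 4], degree = 2.
Handshaking lemma: 2 * 6 = 12.
A tree on 6 vertices has 5 edges. This graph has 6 edges (1 extra). Not a tree.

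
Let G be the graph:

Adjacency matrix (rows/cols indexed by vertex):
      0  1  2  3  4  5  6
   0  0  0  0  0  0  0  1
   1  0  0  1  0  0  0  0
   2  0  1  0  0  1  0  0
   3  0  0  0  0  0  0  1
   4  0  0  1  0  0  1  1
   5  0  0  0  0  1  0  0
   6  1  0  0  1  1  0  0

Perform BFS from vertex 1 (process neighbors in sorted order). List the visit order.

BFS from vertex 1 (neighbors processed in ascending order):
Visit order: 1, 2, 4, 5, 6, 0, 3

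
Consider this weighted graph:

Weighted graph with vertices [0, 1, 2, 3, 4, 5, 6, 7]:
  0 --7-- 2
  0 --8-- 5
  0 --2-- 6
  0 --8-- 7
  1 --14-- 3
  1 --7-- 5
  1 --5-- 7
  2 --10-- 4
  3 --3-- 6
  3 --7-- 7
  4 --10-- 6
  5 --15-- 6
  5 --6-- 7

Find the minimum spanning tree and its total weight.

Applying Kruskal's algorithm (sort edges by weight, add if no cycle):
  Add (0,6) w=2
  Add (3,6) w=3
  Add (1,7) w=5
  Add (5,7) w=6
  Add (0,2) w=7
  Skip (1,5) w=7 (creates cycle)
  Add (3,7) w=7
  Skip (0,7) w=8 (creates cycle)
  Skip (0,5) w=8 (creates cycle)
  Add (2,4) w=10
  Skip (4,6) w=10 (creates cycle)
  Skip (1,3) w=14 (creates cycle)
  Skip (5,6) w=15 (creates cycle)
MST weight = 40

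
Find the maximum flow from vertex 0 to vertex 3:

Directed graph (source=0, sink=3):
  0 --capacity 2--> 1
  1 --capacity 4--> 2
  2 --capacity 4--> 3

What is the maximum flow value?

Computing max flow:
  Flow on (0->1): 2/2
  Flow on (1->2): 2/4
  Flow on (2->3): 2/4
Maximum flow = 2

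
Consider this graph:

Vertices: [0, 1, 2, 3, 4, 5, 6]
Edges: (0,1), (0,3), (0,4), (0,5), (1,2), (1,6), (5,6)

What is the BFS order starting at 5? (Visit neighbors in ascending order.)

BFS from vertex 5 (neighbors processed in ascending order):
Visit order: 5, 0, 6, 1, 3, 4, 2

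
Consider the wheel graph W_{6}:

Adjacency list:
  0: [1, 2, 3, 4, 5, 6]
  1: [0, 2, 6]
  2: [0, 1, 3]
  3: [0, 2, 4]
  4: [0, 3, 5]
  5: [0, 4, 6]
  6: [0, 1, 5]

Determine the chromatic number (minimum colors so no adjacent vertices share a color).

W_{6} = C_{6} plus a hub adjacent to every cycle vertex.
The outer cycle needs 2 colors (even cycle); the hub is adjacent to all of them so needs a fresh color.
Chromatic number = 2 + 1 = 3.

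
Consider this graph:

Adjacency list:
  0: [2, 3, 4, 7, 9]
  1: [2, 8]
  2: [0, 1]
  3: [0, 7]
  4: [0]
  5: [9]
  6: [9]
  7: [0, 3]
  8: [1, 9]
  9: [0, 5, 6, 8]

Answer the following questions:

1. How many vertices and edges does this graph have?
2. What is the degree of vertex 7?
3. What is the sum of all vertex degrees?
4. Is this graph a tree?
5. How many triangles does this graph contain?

Count: 10 vertices, 11 edges.
Vertex 7 has neighbors [0, 3], degree = 2.
Handshaking lemma: 2 * 11 = 22.
A tree on 10 vertices has 9 edges. This graph has 11 edges (2 extra). Not a tree.
Number of triangles = 1.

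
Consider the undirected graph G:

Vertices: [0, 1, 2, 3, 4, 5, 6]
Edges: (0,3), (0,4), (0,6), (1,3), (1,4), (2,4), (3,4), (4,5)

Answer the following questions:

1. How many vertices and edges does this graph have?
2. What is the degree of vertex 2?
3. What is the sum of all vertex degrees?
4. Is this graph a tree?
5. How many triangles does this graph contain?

Count: 7 vertices, 8 edges.
Vertex 2 has neighbors [4], degree = 1.
Handshaking lemma: 2 * 8 = 16.
A tree on 7 vertices has 6 edges. This graph has 8 edges (2 extra). Not a tree.
Number of triangles = 2.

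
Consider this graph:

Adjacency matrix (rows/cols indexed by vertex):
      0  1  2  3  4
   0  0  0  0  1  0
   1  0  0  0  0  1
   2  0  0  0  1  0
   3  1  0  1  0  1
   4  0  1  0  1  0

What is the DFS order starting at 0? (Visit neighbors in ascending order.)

DFS from vertex 0 (neighbors processed in ascending order):
Visit order: 0, 3, 2, 4, 1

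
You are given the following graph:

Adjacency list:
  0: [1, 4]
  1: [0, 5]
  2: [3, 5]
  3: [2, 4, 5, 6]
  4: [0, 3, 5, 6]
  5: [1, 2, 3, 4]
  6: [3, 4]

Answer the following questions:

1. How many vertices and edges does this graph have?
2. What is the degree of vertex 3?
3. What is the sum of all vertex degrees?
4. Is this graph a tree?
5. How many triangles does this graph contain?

Count: 7 vertices, 10 edges.
Vertex 3 has neighbors [2, 4, 5, 6], degree = 4.
Handshaking lemma: 2 * 10 = 20.
A tree on 7 vertices has 6 edges. This graph has 10 edges (4 extra). Not a tree.
Number of triangles = 3.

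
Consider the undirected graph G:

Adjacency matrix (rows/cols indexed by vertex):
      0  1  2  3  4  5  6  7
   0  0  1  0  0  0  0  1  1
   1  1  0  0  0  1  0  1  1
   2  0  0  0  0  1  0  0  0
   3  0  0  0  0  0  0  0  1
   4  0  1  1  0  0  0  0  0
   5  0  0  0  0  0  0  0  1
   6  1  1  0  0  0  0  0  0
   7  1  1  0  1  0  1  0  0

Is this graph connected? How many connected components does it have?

Checking connectivity: the graph has 1 connected component(s).
All vertices are reachable from each other. The graph IS connected.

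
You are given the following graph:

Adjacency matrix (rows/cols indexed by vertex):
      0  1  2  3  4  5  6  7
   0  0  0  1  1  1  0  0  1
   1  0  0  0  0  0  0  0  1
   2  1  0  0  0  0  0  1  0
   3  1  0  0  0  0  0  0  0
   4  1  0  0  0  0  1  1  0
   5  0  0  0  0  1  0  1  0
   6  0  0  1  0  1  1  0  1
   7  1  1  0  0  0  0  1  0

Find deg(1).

Vertex 1 has neighbors [7], so deg(1) = 1.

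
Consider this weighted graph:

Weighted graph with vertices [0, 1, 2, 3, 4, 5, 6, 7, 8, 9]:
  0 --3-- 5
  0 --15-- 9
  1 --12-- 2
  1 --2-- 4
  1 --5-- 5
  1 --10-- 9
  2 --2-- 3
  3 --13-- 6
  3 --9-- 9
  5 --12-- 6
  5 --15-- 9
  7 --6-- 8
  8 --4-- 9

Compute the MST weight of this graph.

Applying Kruskal's algorithm (sort edges by weight, add if no cycle):
  Add (1,4) w=2
  Add (2,3) w=2
  Add (0,5) w=3
  Add (8,9) w=4
  Add (1,5) w=5
  Add (7,8) w=6
  Add (3,9) w=9
  Add (1,9) w=10
  Skip (1,2) w=12 (creates cycle)
  Add (5,6) w=12
  Skip (3,6) w=13 (creates cycle)
  Skip (0,9) w=15 (creates cycle)
  Skip (5,9) w=15 (creates cycle)
MST weight = 53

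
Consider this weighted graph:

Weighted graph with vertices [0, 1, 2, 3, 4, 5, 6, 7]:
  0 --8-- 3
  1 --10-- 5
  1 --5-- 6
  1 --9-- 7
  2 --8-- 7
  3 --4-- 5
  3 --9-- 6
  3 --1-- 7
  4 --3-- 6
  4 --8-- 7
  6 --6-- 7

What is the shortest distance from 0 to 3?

Using Dijkstra's algorithm from vertex 0:
Shortest path: 0 -> 3
Total weight: 8 = 8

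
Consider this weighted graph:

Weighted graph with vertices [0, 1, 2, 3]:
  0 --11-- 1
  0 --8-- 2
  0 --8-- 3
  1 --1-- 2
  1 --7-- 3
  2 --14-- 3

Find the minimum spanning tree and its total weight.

Applying Kruskal's algorithm (sort edges by weight, add if no cycle):
  Add (1,2) w=1
  Add (1,3) w=7
  Add (0,3) w=8
  Skip (0,2) w=8 (creates cycle)
  Skip (0,1) w=11 (creates cycle)
  Skip (2,3) w=14 (creates cycle)
MST weight = 16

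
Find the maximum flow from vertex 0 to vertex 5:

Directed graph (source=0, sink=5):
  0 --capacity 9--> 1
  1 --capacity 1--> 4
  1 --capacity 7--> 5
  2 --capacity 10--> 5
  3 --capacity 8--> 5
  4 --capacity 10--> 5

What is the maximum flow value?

Computing max flow:
  Flow on (0->1): 8/9
  Flow on (1->4): 1/1
  Flow on (1->5): 7/7
  Flow on (4->5): 1/10
Maximum flow = 8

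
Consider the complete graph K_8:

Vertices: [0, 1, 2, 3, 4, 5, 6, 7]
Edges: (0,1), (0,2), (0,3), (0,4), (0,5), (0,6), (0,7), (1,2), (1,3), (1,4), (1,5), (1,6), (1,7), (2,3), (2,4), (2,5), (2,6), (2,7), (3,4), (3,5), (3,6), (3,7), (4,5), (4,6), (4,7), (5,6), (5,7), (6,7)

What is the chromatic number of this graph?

In K_8, every vertex is adjacent to every other vertex.
Each vertex needs a unique color.
Chromatic number = 8.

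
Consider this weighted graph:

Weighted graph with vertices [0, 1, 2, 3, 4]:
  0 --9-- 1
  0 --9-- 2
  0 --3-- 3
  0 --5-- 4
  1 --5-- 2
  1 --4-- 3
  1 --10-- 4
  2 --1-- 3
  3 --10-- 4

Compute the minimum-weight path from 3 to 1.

Using Dijkstra's algorithm from vertex 3:
Shortest path: 3 -> 1
Total weight: 4 = 4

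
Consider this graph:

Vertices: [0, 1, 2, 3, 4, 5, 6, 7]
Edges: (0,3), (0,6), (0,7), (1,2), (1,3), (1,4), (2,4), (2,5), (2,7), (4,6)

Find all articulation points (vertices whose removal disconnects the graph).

An articulation point is a vertex whose removal disconnects the graph.
Articulation points: [2]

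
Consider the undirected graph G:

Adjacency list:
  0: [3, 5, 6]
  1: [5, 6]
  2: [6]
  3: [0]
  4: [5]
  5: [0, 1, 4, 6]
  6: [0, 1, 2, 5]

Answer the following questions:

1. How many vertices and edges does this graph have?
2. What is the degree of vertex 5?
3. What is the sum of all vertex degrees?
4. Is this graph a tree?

Count: 7 vertices, 8 edges.
Vertex 5 has neighbors [0, 1, 4, 6], degree = 4.
Handshaking lemma: 2 * 8 = 16.
A tree on 7 vertices has 6 edges. This graph has 8 edges (2 extra). Not a tree.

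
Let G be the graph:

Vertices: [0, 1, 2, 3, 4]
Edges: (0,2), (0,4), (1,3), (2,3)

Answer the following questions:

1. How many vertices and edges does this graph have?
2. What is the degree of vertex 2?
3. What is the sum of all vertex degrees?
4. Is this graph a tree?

Count: 5 vertices, 4 edges.
Vertex 2 has neighbors [0, 3], degree = 2.
Handshaking lemma: 2 * 4 = 8.
A graph is a tree iff it is connected and has exactly n-1 edges. This graph is connected (all 5 vertices in one component) and has 5-1 = 4 edges. It is a tree.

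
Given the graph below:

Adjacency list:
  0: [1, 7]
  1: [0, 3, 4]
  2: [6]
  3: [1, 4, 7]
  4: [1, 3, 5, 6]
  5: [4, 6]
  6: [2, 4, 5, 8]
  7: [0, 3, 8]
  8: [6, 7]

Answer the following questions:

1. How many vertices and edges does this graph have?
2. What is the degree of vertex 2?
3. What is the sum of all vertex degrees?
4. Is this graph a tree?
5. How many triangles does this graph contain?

Count: 9 vertices, 12 edges.
Vertex 2 has neighbors [6], degree = 1.
Handshaking lemma: 2 * 12 = 24.
A tree on 9 vertices has 8 edges. This graph has 12 edges (4 extra). Not a tree.
Number of triangles = 2.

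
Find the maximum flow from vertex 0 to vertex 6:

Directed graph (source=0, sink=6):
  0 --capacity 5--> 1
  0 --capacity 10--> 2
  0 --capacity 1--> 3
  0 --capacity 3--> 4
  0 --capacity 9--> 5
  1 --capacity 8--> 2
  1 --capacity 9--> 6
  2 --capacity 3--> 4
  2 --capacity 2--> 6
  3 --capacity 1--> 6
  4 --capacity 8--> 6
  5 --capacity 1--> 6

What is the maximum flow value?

Computing max flow:
  Flow on (0->1): 5/5
  Flow on (0->2): 5/10
  Flow on (0->3): 1/1
  Flow on (0->4): 3/3
  Flow on (0->5): 1/9
  Flow on (1->6): 5/9
  Flow on (2->4): 3/3
  Flow on (2->6): 2/2
  Flow on (3->6): 1/1
  Flow on (4->6): 6/8
  Flow on (5->6): 1/1
Maximum flow = 15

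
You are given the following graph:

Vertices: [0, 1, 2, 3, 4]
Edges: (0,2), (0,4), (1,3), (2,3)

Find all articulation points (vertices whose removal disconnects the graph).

An articulation point is a vertex whose removal disconnects the graph.
Articulation points: [0, 2, 3]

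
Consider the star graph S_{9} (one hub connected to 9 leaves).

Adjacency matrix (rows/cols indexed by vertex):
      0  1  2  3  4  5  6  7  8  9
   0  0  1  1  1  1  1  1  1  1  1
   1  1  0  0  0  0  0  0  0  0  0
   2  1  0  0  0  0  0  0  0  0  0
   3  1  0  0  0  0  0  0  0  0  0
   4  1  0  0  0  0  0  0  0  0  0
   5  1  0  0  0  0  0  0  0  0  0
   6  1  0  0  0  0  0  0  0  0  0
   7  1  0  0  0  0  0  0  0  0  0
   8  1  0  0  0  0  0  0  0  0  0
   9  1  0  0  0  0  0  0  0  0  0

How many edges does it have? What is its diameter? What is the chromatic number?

Star graph S_{9}: the hub connects to all 9 leaves.
Edges = 9.
Diameter = 2 (any leaf to hub is 1, leaf to leaf through hub is 2).
Star graphs are bipartite (hub vs leaves), so chromatic number = 2.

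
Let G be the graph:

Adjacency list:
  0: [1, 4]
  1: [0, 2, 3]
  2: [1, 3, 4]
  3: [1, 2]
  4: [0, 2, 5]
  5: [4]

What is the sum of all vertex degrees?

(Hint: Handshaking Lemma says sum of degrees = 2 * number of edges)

Count edges: 7 edges.
By Handshaking Lemma: sum of degrees = 2 * 7 = 14.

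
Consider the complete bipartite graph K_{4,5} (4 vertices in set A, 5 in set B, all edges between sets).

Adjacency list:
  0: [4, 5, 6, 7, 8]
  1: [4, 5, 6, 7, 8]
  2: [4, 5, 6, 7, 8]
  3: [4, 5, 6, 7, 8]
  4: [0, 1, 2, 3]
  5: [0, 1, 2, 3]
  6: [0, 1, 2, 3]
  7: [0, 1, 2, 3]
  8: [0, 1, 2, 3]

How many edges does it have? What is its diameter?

K_{4,5} has 4 * 5 = 20 edges.
Any vertex reaches any opposite-side vertex in 1 step; same-side vertices reach in 2 steps via any opposite-side vertex.
Diameter = 2.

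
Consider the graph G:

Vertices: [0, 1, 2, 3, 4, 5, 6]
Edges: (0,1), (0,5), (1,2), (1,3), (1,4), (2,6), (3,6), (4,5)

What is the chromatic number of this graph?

The graph has a maximum clique of size 2 (lower bound on chromatic number).
A valid 2-coloring: {0: 1, 1: 0, 2: 1, 3: 1, 4: 1, 5: 0, 6: 0}.
Chromatic number = 2.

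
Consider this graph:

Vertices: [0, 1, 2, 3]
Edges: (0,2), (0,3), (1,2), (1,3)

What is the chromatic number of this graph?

The graph has a maximum clique of size 2 (lower bound on chromatic number).
A valid 2-coloring: {0: 0, 1: 0, 2: 1, 3: 1}.
Chromatic number = 2.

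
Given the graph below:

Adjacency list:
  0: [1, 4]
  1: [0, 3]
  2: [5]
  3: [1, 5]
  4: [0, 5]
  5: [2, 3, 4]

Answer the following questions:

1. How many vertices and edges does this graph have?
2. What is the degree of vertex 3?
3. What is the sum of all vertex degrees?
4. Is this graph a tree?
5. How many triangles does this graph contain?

Count: 6 vertices, 6 edges.
Vertex 3 has neighbors [1, 5], degree = 2.
Handshaking lemma: 2 * 6 = 12.
A tree on 6 vertices has 5 edges. This graph has 6 edges (1 extra). Not a tree.
Number of triangles = 0.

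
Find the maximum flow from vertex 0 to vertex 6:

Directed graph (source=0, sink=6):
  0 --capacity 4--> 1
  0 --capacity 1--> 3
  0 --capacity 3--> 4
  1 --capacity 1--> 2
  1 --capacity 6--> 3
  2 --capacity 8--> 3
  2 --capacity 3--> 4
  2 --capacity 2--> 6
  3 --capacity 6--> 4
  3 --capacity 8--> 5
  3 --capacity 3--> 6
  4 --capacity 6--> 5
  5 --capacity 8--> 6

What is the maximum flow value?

Computing max flow:
  Flow on (0->1): 4/4
  Flow on (0->3): 1/1
  Flow on (0->4): 3/3
  Flow on (1->2): 1/1
  Flow on (1->3): 3/6
  Flow on (2->6): 1/2
  Flow on (3->5): 1/8
  Flow on (3->6): 3/3
  Flow on (4->5): 3/6
  Flow on (5->6): 4/8
Maximum flow = 8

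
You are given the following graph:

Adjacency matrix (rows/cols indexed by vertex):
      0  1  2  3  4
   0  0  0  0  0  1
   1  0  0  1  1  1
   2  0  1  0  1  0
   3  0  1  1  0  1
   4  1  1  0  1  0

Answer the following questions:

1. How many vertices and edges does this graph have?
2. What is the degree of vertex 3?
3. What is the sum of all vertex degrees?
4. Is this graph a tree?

Count: 5 vertices, 6 edges.
Vertex 3 has neighbors [1, 2, 4], degree = 3.
Handshaking lemma: 2 * 6 = 12.
A tree on 5 vertices has 4 edges. This graph has 6 edges (2 extra). Not a tree.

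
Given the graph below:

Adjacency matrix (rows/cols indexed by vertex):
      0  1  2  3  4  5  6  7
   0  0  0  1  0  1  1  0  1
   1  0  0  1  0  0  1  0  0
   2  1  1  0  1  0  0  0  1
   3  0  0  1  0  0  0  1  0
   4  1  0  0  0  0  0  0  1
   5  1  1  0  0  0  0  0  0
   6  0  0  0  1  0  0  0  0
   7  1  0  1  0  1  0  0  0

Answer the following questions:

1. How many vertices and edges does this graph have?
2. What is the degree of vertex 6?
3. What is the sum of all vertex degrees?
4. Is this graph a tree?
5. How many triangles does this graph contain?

Count: 8 vertices, 10 edges.
Vertex 6 has neighbors [3], degree = 1.
Handshaking lemma: 2 * 10 = 20.
A tree on 8 vertices has 7 edges. This graph has 10 edges (3 extra). Not a tree.
Number of triangles = 2.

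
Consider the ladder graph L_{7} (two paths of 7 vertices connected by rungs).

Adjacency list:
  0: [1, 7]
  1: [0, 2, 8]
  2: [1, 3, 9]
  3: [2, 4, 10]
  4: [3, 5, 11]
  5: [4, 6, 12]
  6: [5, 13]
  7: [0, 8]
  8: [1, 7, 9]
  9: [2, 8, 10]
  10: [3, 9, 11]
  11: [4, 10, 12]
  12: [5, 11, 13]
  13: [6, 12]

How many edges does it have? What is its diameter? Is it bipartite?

Ladder graph L_{7}: 7 rungs + 2 * (7-1) path edges = 7 + 12 = 19 edges.
Diameter = 7.
Ladder graphs are bipartite (alternating coloring along each path).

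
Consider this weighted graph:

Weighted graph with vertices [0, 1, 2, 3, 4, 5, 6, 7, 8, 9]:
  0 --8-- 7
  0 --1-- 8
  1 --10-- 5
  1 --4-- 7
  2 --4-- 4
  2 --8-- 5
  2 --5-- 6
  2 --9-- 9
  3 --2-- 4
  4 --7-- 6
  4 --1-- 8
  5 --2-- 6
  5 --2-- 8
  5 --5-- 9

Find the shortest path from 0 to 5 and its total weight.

Using Dijkstra's algorithm from vertex 0:
Shortest path: 0 -> 8 -> 5
Total weight: 1 + 2 = 3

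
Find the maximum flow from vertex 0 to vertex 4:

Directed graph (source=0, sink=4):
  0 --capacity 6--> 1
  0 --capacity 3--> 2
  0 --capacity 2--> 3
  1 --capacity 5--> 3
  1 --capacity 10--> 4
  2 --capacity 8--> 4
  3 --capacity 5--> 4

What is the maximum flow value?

Computing max flow:
  Flow on (0->1): 6/6
  Flow on (0->2): 3/3
  Flow on (0->3): 2/2
  Flow on (1->4): 6/10
  Flow on (2->4): 3/8
  Flow on (3->4): 2/5
Maximum flow = 11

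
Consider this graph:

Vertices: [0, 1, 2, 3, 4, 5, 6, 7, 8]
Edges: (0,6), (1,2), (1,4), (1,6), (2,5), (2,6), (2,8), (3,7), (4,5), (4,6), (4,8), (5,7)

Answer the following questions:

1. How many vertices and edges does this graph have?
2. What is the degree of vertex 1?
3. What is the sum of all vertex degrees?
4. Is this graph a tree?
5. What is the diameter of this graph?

Count: 9 vertices, 12 edges.
Vertex 1 has neighbors [2, 4, 6], degree = 3.
Handshaking lemma: 2 * 12 = 24.
A tree on 9 vertices has 8 edges. This graph has 12 edges (4 extra). Not a tree.
Diameter (longest shortest path) = 5.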